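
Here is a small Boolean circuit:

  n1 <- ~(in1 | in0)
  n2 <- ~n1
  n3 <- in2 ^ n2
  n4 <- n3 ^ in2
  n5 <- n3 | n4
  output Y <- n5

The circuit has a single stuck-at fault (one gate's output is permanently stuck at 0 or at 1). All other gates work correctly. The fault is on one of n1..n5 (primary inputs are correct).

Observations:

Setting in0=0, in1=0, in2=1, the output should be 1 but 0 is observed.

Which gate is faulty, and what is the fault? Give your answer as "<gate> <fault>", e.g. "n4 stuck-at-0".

n5 stuck-at-0

Fault-free values for test 1 (in0=0, in1=0, in2=1): n1=1, n2=0, n3=1, n4=0, n5=1, giving Y=1. Observed 0.
Test 1: faults giving observed 0 are {n5 stuck-at-0}.
Only n5 stuck-at-0 is consistent with every test.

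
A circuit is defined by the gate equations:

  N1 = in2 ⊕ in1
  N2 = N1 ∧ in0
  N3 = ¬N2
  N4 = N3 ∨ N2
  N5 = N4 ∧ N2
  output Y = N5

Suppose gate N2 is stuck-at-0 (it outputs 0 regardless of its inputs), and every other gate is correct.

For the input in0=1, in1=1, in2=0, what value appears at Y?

Propagate with N2 forced: N1=1, N2=0 [stuck-at-0], N3=1, N4=1, N5=0.
So Y = 0. (Without the fault it would be 1.)

0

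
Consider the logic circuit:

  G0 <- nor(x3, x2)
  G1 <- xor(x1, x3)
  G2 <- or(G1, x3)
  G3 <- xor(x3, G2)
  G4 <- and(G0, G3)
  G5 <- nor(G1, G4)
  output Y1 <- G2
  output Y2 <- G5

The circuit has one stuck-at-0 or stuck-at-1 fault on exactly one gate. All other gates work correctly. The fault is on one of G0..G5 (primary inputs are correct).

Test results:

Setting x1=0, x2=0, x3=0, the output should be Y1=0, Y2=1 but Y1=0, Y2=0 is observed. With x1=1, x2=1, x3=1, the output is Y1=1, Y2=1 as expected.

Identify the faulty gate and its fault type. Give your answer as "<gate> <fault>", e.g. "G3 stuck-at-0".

G3 stuck-at-1

Fault-free values for test 1 (x1=0, x2=0, x3=0): G0=1, G1=0, G2=0, G3=0, G4=0, G5=1, giving Y1=0, Y2=1. Observed Y1=0, Y2=0.
Test 1: faults giving observed Y1=0, Y2=0 are {G3 stuck-at-1, G4 stuck-at-1, G5 stuck-at-0}.
Test 2 (x1=1, x2=1, x3=1): fault-free G0=0, G1=0, G2=1, G3=0, G4=0, G5=1 → Y1=1, Y2=1; observed Y1=1, Y2=1. Eliminates G4 stuck-at-1, G5 stuck-at-0.
Only G3 stuck-at-1 is consistent with every test.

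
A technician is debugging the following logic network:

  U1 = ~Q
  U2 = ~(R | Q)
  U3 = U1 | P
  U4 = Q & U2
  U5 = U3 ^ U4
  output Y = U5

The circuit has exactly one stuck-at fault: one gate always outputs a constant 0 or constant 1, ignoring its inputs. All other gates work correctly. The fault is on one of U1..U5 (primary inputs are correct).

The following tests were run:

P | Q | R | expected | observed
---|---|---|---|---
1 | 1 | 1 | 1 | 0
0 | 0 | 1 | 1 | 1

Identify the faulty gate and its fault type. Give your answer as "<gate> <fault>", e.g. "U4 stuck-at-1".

Fault-free values for test 1 (P=1, Q=1, R=1): U1=0, U2=0, U3=1, U4=0, U5=1, giving Y=1. Observed 0.
Test 1: faults giving observed 0 are {U2 stuck-at-1, U3 stuck-at-0, U4 stuck-at-1, U5 stuck-at-0}.
Test 2 (P=0, Q=0, R=1): fault-free U1=1, U2=0, U3=1, U4=0, U5=1 → 1; observed 1. Eliminates U3 stuck-at-0, U4 stuck-at-1, U5 stuck-at-0.
Only U2 stuck-at-1 is consistent with every test.

U2 stuck-at-1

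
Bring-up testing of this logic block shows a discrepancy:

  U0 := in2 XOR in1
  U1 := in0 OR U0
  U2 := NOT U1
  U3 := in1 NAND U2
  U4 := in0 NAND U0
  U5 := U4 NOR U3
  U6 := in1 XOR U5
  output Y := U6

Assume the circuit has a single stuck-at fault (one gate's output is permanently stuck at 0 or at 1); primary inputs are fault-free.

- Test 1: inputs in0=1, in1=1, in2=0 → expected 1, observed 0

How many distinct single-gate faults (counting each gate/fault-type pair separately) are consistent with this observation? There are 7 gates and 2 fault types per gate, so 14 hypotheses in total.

5

Fault-free: U0=1, U1=1, U2=0, U3=1, U4=0, U5=0, U6=1 → 1. Observed 0.
  U0 stuck-at-0: output 1 ✗
  U0 stuck-at-1: output 1 ✗
  U1 stuck-at-0: output 0 ✓
  U1 stuck-at-1: output 1 ✗
  U2 stuck-at-0: output 1 ✗
  U2 stuck-at-1: output 0 ✓
  U3 stuck-at-0: output 0 ✓
  U3 stuck-at-1: output 1 ✗
  U4 stuck-at-0: output 1 ✗
  U4 stuck-at-1: output 1 ✗
  U5 stuck-at-0: output 1 ✗
  U5 stuck-at-1: output 0 ✓
  U6 stuck-at-0: output 0 ✓
  U6 stuck-at-1: output 1 ✗
Consistent faults: {U1 stuck-at-0, U2 stuck-at-1, U3 stuck-at-0, U5 stuck-at-1, U6 stuck-at-0} — 5 in all.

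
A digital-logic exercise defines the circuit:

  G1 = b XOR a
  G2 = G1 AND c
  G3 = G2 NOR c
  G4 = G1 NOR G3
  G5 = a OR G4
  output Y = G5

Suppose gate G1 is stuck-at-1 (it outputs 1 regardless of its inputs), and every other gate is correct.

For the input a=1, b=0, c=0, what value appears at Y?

1

Propagate with G1 forced: G1=1 [stuck-at-1], G2=0, G3=1, G4=0, G5=1.
So Y = 1. (Same as the fault-free value — the fault is masked on this input.)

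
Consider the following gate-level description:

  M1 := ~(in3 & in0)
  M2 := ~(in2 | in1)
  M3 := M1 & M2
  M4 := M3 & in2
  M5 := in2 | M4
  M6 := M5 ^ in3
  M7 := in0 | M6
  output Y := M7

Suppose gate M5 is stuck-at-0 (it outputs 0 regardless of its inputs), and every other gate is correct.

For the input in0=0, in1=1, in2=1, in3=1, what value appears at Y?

Propagate with M5 forced: M1=1, M2=0, M3=0, M4=0, M5=0 [stuck-at-0], M6=1, M7=1.
So Y = 1. (Without the fault it would be 0.)

1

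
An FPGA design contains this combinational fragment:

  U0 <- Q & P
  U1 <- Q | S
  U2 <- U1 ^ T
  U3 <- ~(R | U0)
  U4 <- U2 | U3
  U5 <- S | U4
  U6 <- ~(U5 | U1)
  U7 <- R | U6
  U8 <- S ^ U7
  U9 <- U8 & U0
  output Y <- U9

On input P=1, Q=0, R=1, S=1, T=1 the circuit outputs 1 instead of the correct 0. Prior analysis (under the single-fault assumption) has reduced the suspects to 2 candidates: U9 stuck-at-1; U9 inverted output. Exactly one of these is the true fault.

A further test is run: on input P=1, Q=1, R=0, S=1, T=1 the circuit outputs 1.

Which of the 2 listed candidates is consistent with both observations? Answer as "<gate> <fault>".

U9 stuck-at-1

Evaluate each candidate on input P=1, Q=1, R=0, S=1, T=1:
  U9 stuck-at-1: U0=1, U1=1, U2=0, U3=0, U4=0, U5=1, U6=0, U7=0, U8=1, U9=1 [stuck-at-1] → 1 — matches
  U9 inverted output: U0=1, U1=1, U2=0, U3=0, U4=0, U5=1, U6=0, U7=0, U8=1, U9=0 [inverted output] → 0 — eliminated
Only U9 stuck-at-1 reproduces the observed 1.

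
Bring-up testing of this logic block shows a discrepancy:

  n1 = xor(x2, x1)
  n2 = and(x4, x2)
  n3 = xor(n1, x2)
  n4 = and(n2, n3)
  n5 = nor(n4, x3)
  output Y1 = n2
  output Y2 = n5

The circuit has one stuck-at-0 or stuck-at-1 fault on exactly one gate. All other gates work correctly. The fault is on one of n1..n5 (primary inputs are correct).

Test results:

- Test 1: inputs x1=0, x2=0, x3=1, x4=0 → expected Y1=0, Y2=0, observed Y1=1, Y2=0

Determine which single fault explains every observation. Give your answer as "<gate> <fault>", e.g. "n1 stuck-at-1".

n2 stuck-at-1

Fault-free values for test 1 (x1=0, x2=0, x3=1, x4=0): n1=0, n2=0, n3=0, n4=0, n5=0, giving Y1=0, Y2=0. Observed Y1=1, Y2=0.
Test 1: faults giving observed Y1=1, Y2=0 are {n2 stuck-at-1}.
Only n2 stuck-at-1 is consistent with every test.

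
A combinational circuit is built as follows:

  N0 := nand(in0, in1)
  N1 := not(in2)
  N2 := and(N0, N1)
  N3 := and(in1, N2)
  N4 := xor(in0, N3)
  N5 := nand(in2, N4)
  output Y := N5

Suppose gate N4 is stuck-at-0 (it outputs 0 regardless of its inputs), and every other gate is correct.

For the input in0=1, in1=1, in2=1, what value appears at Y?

1

Propagate with N4 forced: N0=0, N1=0, N2=0, N3=0, N4=0 [stuck-at-0], N5=1.
So Y = 1. (Without the fault it would be 0.)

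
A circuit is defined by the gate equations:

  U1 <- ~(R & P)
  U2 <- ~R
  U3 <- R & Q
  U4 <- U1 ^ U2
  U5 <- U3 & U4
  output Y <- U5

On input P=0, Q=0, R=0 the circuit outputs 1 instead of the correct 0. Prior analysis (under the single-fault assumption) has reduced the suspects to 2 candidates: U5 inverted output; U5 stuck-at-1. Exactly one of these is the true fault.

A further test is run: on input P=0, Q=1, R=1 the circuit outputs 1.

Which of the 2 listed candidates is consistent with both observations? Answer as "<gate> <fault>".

U5 stuck-at-1

Evaluate each candidate on input P=0, Q=1, R=1:
  U5 inverted output: U1=1, U2=0, U3=1, U4=1, U5=0 [inverted output] → 0 — eliminated
  U5 stuck-at-1: U1=1, U2=0, U3=1, U4=1, U5=1 [stuck-at-1] → 1 — matches
Only U5 stuck-at-1 reproduces the observed 1.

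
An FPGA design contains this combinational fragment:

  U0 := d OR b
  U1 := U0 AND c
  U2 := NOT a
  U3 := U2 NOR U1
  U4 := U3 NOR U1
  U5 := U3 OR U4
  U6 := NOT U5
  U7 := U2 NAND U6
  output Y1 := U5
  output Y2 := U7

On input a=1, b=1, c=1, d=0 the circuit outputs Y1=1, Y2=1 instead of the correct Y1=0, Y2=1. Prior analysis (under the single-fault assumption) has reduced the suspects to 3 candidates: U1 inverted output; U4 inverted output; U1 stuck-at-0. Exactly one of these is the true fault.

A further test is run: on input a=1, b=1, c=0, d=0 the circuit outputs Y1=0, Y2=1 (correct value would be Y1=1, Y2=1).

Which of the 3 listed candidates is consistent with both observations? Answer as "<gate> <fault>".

U1 inverted output

Evaluate each candidate on input a=1, b=1, c=0, d=0:
  U1 inverted output: U0=1, U1=1 [inverted output], U2=0, U3=0, U4=0, U5=0, U6=1, U7=1 → Y1=0, Y2=1 — matches
  U4 inverted output: U0=1, U1=0, U2=0, U3=1, U4=1 [inverted output], U5=1, U6=0, U7=1 → Y1=1, Y2=1 — eliminated
  U1 stuck-at-0: U0=1, U1=0 [stuck-at-0], U2=0, U3=1, U4=0, U5=1, U6=0, U7=1 → Y1=1, Y2=1 — eliminated
Only U1 inverted output reproduces the observed Y1=0, Y2=1.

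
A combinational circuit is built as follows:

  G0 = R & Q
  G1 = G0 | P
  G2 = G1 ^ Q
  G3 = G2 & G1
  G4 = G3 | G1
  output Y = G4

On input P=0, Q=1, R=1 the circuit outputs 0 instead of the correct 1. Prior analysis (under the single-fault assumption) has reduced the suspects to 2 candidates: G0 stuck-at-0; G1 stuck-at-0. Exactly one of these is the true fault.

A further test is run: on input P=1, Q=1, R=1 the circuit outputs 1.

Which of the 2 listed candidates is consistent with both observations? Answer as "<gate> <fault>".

G0 stuck-at-0

Evaluate each candidate on input P=1, Q=1, R=1:
  G0 stuck-at-0: G0=0 [stuck-at-0], G1=1, G2=0, G3=0, G4=1 → 1 — matches
  G1 stuck-at-0: G0=1, G1=0 [stuck-at-0], G2=1, G3=0, G4=0 → 0 — eliminated
Only G0 stuck-at-0 reproduces the observed 1.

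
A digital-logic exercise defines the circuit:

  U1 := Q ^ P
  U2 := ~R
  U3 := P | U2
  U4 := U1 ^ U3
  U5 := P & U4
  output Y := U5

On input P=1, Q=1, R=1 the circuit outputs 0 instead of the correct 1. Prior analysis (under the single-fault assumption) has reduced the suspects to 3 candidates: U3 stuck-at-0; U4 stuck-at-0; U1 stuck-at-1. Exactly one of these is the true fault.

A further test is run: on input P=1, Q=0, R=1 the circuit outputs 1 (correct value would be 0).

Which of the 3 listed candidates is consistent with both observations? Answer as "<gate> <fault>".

U3 stuck-at-0

Evaluate each candidate on input P=1, Q=0, R=1:
  U3 stuck-at-0: U1=1, U2=0, U3=0 [stuck-at-0], U4=1, U5=1 → 1 — matches
  U4 stuck-at-0: U1=1, U2=0, U3=1, U4=0 [stuck-at-0], U5=0 → 0 — eliminated
  U1 stuck-at-1: U1=1 [stuck-at-1], U2=0, U3=1, U4=0, U5=0 → 0 — eliminated
Only U3 stuck-at-0 reproduces the observed 1.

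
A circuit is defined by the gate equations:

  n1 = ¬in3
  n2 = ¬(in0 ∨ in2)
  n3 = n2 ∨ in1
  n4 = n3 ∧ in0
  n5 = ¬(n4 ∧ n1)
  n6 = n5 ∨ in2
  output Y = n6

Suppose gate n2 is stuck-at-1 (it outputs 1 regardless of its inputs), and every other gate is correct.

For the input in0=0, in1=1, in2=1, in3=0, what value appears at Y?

1

Propagate with n2 forced: n1=1, n2=1 [stuck-at-1], n3=1, n4=0, n5=1, n6=1.
So Y = 1. (Same as the fault-free value — the fault is masked on this input.)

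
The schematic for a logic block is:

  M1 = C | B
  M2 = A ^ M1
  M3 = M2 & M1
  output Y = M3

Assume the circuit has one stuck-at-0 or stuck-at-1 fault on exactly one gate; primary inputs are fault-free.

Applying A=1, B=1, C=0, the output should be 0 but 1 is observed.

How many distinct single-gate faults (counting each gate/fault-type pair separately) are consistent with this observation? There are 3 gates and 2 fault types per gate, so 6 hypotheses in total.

2

Fault-free: M1=1, M2=0, M3=0 → 0. Observed 1.
  M1 stuck-at-0: output 0 ✗
  M1 stuck-at-1: output 0 ✗
  M2 stuck-at-0: output 0 ✗
  M2 stuck-at-1: output 1 ✓
  M3 stuck-at-0: output 0 ✗
  M3 stuck-at-1: output 1 ✓
Consistent faults: {M2 stuck-at-1, M3 stuck-at-1} — 2 in all.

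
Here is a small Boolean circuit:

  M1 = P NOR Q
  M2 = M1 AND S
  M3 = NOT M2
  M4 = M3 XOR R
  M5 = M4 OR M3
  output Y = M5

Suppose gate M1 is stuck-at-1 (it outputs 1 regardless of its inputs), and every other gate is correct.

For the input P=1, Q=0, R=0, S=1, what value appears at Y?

Propagate with M1 forced: M1=1 [stuck-at-1], M2=1, M3=0, M4=0, M5=0.
So Y = 0. (Without the fault it would be 1.)

0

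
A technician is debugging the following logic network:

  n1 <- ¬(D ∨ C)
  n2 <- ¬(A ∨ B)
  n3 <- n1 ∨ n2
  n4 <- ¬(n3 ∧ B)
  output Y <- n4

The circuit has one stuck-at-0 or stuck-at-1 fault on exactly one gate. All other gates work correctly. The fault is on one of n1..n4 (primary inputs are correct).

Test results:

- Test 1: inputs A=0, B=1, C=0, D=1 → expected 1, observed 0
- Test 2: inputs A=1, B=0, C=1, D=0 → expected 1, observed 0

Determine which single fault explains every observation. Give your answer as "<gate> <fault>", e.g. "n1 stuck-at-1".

n4 stuck-at-0

Fault-free values for test 1 (A=0, B=1, C=0, D=1): n1=0, n2=0, n3=0, n4=1, giving Y=1. Observed 0.
Test 1: faults giving observed 0 are {n1 stuck-at-1, n2 stuck-at-1, n3 stuck-at-1, n4 stuck-at-0}.
Test 2 (A=1, B=0, C=1, D=0): fault-free n1=0, n2=0, n3=0, n4=1 → 1; observed 0. Eliminates n1 stuck-at-1, n2 stuck-at-1, n3 stuck-at-1.
Only n4 stuck-at-0 is consistent with every test.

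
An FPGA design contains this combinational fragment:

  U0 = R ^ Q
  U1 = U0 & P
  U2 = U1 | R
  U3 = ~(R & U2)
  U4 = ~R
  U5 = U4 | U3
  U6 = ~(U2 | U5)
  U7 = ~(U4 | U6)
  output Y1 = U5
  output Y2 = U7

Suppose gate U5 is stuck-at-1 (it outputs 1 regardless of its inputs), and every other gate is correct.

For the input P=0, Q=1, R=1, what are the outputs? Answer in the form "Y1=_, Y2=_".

Propagate with U5 forced: U0=0, U1=0, U2=1, U3=0, U4=0, U5=1 [stuck-at-1], U6=0, U7=1.
So the outputs are Y1=1, Y2=1. (Without the fault they would be Y1=0, Y2=1.)

Y1=1, Y2=1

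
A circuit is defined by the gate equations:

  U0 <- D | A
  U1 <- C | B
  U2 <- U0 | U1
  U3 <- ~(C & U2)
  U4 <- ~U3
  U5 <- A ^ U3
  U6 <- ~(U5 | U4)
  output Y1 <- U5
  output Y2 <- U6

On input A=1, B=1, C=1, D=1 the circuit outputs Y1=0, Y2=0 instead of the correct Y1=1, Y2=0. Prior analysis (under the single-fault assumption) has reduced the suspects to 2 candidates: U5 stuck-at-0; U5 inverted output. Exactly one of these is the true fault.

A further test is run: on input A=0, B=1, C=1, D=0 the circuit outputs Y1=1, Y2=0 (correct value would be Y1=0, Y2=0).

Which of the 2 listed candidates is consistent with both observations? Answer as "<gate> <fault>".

U5 inverted output

Evaluate each candidate on input A=0, B=1, C=1, D=0:
  U5 stuck-at-0: U0=0, U1=1, U2=1, U3=0, U4=1, U5=0 [stuck-at-0], U6=0 → Y1=0, Y2=0 — eliminated
  U5 inverted output: U0=0, U1=1, U2=1, U3=0, U4=1, U5=1 [inverted output], U6=0 → Y1=1, Y2=0 — matches
Only U5 inverted output reproduces the observed Y1=1, Y2=0.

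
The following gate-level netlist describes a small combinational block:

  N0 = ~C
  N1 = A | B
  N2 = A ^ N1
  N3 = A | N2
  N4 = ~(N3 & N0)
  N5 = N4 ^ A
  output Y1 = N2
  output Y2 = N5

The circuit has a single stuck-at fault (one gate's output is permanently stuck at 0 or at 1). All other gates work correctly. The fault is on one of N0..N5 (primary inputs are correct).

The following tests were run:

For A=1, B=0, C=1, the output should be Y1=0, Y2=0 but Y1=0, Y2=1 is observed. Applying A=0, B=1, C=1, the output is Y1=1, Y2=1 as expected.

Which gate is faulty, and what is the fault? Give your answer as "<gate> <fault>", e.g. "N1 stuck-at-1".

N5 stuck-at-1

Fault-free values for test 1 (A=1, B=0, C=1): N0=0, N1=1, N2=0, N3=1, N4=1, N5=0, giving Y1=0, Y2=0. Observed Y1=0, Y2=1.
Test 1: faults giving observed Y1=0, Y2=1 are {N0 stuck-at-1, N4 stuck-at-0, N5 stuck-at-1}.
Test 2 (A=0, B=1, C=1): fault-free N0=0, N1=1, N2=1, N3=1, N4=1, N5=1 → Y1=1, Y2=1; observed Y1=1, Y2=1. Eliminates N0 stuck-at-1, N4 stuck-at-0.
Only N5 stuck-at-1 is consistent with every test.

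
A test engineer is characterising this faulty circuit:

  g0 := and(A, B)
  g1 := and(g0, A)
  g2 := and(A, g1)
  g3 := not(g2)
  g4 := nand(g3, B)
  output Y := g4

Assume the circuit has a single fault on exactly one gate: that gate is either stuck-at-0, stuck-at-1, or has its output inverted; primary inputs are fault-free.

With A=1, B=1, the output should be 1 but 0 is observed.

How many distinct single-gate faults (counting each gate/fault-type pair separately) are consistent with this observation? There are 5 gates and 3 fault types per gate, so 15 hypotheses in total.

Fault-free: g0=1, g1=1, g2=1, g3=0, g4=1 → 1. Observed 0.
  g0: stuck-at-0, inverted output ✓; others ✗
  g1: stuck-at-0, inverted output ✓; others ✗
  g2: stuck-at-0, inverted output ✓; others ✗
  g3: stuck-at-1, inverted output ✓; others ✗
  g4: stuck-at-0, inverted output ✓; others ✗
Consistent faults: {g0 stuck-at-0, g0 inverted output, g1 stuck-at-0, g1 inverted output, g2 stuck-at-0, g2 inverted output, g3 stuck-at-1, g3 inverted output, g4 stuck-at-0, g4 inverted output} — 10 in all.

10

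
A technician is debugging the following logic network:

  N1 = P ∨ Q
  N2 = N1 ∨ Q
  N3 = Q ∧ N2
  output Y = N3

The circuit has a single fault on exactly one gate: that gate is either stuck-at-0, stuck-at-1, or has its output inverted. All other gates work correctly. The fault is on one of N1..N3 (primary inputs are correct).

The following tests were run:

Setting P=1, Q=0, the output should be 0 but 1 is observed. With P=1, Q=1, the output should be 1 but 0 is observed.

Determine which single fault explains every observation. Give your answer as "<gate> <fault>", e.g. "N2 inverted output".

N3 inverted output

Fault-free values for test 1 (P=1, Q=0): N1=1, N2=1, N3=0, giving Y=0. Observed 1.
Test 1: faults giving observed 1 are {N3 stuck-at-1, N3 inverted output}.
Test 2 (P=1, Q=1): fault-free N1=1, N2=1, N3=1 → 1; observed 0. Eliminates N3 stuck-at-1.
Only N3 inverted output is consistent with every test.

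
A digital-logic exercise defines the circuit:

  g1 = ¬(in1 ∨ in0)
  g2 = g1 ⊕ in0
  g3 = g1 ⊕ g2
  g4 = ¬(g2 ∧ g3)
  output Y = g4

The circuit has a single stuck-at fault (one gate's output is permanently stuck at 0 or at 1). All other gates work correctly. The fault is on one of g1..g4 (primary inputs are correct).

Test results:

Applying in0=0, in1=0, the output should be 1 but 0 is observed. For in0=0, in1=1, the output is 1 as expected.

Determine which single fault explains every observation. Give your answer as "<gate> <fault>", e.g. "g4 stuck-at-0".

Fault-free values for test 1 (in0=0, in1=0): g1=1, g2=1, g3=0, g4=1, giving Y=1. Observed 0.
Test 1: faults giving observed 0 are {g3 stuck-at-1, g4 stuck-at-0}.
Test 2 (in0=0, in1=1): fault-free g1=0, g2=0, g3=0, g4=1 → 1; observed 1. Eliminates g4 stuck-at-0.
Only g3 stuck-at-1 is consistent with every test.

g3 stuck-at-1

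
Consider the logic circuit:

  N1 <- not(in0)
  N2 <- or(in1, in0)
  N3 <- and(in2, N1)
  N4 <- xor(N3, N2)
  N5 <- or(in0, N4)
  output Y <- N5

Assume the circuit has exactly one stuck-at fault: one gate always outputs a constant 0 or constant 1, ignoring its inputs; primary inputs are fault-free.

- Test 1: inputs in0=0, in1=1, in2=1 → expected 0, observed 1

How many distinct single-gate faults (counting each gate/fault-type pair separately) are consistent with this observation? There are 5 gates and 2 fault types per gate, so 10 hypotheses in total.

5

Fault-free: N1=1, N2=1, N3=1, N4=0, N5=0 → 0. Observed 1.
  N1 stuck-at-0: output 1 ✓
  N1 stuck-at-1: output 0 ✗
  N2 stuck-at-0: output 1 ✓
  N2 stuck-at-1: output 0 ✗
  N3 stuck-at-0: output 1 ✓
  N3 stuck-at-1: output 0 ✗
  N4 stuck-at-0: output 0 ✗
  N4 stuck-at-1: output 1 ✓
  N5 stuck-at-0: output 0 ✗
  N5 stuck-at-1: output 1 ✓
Consistent faults: {N1 stuck-at-0, N2 stuck-at-0, N3 stuck-at-0, N4 stuck-at-1, N5 stuck-at-1} — 5 in all.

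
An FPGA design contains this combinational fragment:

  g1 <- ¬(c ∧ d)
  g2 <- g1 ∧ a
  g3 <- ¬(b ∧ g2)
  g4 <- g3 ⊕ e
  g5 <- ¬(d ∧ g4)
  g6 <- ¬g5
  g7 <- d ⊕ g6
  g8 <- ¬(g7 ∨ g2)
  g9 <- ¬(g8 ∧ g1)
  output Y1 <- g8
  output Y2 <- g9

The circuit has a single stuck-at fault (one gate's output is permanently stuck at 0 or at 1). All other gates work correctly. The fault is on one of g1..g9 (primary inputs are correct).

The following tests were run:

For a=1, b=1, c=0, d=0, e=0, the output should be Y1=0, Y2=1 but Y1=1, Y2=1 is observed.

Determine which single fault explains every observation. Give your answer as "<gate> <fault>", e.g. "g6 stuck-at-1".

g1 stuck-at-0

Fault-free values for test 1 (a=1, b=1, c=0, d=0, e=0): g1=1, g2=1, g3=0, g4=0, g5=1, g6=0, g7=0, g8=0, g9=1, giving Y1=0, Y2=1. Observed Y1=1, Y2=1.
Test 1: faults giving observed Y1=1, Y2=1 are {g1 stuck-at-0}.
Only g1 stuck-at-0 is consistent with every test.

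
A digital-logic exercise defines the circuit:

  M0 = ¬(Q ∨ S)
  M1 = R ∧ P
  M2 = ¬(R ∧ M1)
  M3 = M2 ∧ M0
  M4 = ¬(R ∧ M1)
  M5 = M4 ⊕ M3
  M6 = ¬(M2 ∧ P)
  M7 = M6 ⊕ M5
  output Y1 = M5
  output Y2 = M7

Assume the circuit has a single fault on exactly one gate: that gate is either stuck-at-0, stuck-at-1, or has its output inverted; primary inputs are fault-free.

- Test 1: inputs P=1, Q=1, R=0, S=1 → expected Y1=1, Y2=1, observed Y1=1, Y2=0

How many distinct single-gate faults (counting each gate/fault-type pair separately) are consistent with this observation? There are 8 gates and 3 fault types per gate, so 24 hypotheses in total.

Fault-free: M0=0, M1=0, M2=1, M3=0, M4=1, M5=1, M6=0, M7=1 → Y1=1, Y2=1. Observed Y1=1, Y2=0.
  M0: none of the 3 fault types match ✗
  M1: none of the 3 fault types match ✗
  M2: stuck-at-0, inverted output ✓; others ✗
  M3: none of the 3 fault types match ✗
  M4: none of the 3 fault types match ✗
  M5: none of the 3 fault types match ✗
  M6: stuck-at-1, inverted output ✓; others ✗
  M7: stuck-at-0, inverted output ✓; others ✗
Consistent faults: {M2 stuck-at-0, M2 inverted output, M6 stuck-at-1, M6 inverted output, M7 stuck-at-0, M7 inverted output} — 6 in all.

6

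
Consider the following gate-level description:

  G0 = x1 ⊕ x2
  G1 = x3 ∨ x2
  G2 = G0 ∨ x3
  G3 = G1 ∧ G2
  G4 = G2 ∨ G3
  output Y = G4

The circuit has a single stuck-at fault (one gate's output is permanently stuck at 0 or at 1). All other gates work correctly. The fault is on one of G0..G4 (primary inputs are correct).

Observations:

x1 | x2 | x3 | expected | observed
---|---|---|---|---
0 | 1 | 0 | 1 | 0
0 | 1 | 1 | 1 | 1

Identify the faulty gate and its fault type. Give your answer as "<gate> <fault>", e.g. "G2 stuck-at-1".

Fault-free values for test 1 (x1=0, x2=1, x3=0): G0=1, G1=1, G2=1, G3=1, G4=1, giving Y=1. Observed 0.
Test 1: faults giving observed 0 are {G0 stuck-at-0, G2 stuck-at-0, G4 stuck-at-0}.
Test 2 (x1=0, x2=1, x3=1): fault-free G0=1, G1=1, G2=1, G3=1, G4=1 → 1; observed 1. Eliminates G2 stuck-at-0, G4 stuck-at-0.
Only G0 stuck-at-0 is consistent with every test.

G0 stuck-at-0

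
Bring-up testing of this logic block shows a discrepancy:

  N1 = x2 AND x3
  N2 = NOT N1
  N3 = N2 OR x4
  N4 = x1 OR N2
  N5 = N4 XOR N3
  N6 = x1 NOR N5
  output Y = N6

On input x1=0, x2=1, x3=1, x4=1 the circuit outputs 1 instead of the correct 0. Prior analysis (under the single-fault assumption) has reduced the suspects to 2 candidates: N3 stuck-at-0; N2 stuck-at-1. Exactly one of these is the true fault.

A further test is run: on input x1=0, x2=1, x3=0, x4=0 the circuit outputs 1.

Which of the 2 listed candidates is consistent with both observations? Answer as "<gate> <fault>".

N2 stuck-at-1

Evaluate each candidate on input x1=0, x2=1, x3=0, x4=0:
  N3 stuck-at-0: N1=0, N2=1, N3=0 [stuck-at-0], N4=1, N5=1, N6=0 → 0 — eliminated
  N2 stuck-at-1: N1=0, N2=1 [stuck-at-1], N3=1, N4=1, N5=0, N6=1 → 1 — matches
Only N2 stuck-at-1 reproduces the observed 1.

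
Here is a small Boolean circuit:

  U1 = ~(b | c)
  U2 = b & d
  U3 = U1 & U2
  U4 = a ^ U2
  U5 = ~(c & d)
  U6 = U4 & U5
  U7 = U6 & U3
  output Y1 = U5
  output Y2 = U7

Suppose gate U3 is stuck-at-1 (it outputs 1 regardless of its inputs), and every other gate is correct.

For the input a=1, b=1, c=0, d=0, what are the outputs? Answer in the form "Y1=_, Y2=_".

Propagate with U3 forced: U1=0, U2=0, U3=1 [stuck-at-1], U4=1, U5=1, U6=1, U7=1.
So the outputs are Y1=1, Y2=1. (Without the fault they would be Y1=1, Y2=0.)

Y1=1, Y2=1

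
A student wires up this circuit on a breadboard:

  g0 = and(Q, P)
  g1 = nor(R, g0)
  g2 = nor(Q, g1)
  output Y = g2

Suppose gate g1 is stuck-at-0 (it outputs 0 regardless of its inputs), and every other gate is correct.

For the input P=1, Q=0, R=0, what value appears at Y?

1

Propagate with g1 forced: g0=0, g1=0 [stuck-at-0], g2=1.
So Y = 1. (Without the fault it would be 0.)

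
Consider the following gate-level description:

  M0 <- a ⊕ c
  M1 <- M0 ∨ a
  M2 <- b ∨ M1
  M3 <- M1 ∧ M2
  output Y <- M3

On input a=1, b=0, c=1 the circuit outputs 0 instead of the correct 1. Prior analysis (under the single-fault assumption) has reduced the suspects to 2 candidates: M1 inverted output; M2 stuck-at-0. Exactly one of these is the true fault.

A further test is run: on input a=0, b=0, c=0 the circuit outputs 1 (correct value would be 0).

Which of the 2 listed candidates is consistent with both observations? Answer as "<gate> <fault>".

Evaluate each candidate on input a=0, b=0, c=0:
  M1 inverted output: M0=0, M1=1 [inverted output], M2=1, M3=1 → 1 — matches
  M2 stuck-at-0: M0=0, M1=0, M2=0 [stuck-at-0], M3=0 → 0 — eliminated
Only M1 inverted output reproduces the observed 1.

M1 inverted output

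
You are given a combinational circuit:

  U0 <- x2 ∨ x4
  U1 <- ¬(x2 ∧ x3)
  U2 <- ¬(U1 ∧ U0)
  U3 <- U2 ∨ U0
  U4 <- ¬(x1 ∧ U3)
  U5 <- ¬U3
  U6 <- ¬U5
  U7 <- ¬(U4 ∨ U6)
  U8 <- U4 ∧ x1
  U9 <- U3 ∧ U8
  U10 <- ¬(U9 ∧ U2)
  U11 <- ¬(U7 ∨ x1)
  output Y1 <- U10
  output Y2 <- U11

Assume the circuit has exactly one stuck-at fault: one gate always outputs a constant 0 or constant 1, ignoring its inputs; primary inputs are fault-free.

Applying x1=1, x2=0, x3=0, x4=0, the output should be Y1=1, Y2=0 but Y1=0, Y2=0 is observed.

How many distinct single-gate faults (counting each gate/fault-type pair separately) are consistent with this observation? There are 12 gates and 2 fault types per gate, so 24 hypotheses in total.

Fault-free: U0=0, U1=1, U2=1, U3=1, U4=0, U5=0, U6=1, U7=0, U8=0, U9=0, U10=1, U11=0 → Y1=1, Y2=0. Observed Y1=0, Y2=0.
  U0: none of the 2 fault types match ✗
  U1: none of the 2 fault types match ✗
  U2: none of the 2 fault types match ✗
  U3: none of the 2 fault types match ✗
  U4: stuck-at-1 ✓; others ✗
  U5: none of the 2 fault types match ✗
  U6: none of the 2 fault types match ✗
  U7: none of the 2 fault types match ✗
  U8: stuck-at-1 ✓; others ✗
  U9: stuck-at-1 ✓; others ✗
  U10: stuck-at-0 ✓; others ✗
  U11: none of the 2 fault types match ✗
Consistent faults: {U4 stuck-at-1, U8 stuck-at-1, U9 stuck-at-1, U10 stuck-at-0} — 4 in all.

4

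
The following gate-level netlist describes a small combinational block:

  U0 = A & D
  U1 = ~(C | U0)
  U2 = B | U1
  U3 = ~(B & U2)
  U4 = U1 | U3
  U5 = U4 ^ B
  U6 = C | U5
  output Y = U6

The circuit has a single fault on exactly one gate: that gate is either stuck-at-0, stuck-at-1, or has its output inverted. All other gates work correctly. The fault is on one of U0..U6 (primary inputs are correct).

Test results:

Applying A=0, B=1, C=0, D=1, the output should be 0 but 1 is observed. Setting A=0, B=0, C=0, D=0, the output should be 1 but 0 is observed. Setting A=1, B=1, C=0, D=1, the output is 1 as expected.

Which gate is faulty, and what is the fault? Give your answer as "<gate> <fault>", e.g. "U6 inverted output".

U4 stuck-at-0

Fault-free values for test 1 (A=0, B=1, C=0, D=1): U0=0, U1=1, U2=1, U3=0, U4=1, U5=0, U6=0, giving Y=0. Observed 1.
Test 1: faults giving observed 1 are {U0 stuck-at-1, U0 inverted output, U1 stuck-at-0, U1 inverted output, U4 stuck-at-0, U4 inverted output, U5 stuck-at-1, U5 inverted output, U6 stuck-at-1, U6 inverted output}.
Test 2 (A=0, B=0, C=0, D=0): fault-free U0=0, U1=1, U2=1, U3=1, U4=1, U5=1, U6=1 → 1; observed 0. Eliminates U0 stuck-at-1, U0 inverted output, U1 stuck-at-0, U1 inverted output, U5 stuck-at-1, U6 stuck-at-1.
Test 3 (A=1, B=1, C=0, D=1): fault-free U0=1, U1=0, U2=1, U3=0, U4=0, U5=1, U6=1 → 1; observed 1. Eliminates U4 inverted output, U5 inverted output, U6 inverted output.
Only U4 stuck-at-0 is consistent with every test.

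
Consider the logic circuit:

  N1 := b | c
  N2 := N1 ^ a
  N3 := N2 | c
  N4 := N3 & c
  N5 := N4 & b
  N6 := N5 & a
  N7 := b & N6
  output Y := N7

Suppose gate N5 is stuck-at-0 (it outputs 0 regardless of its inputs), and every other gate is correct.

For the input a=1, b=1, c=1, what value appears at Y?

Propagate with N5 forced: N1=1, N2=0, N3=1, N4=1, N5=0 [stuck-at-0], N6=0, N7=0.
So Y = 0. (Without the fault it would be 1.)

0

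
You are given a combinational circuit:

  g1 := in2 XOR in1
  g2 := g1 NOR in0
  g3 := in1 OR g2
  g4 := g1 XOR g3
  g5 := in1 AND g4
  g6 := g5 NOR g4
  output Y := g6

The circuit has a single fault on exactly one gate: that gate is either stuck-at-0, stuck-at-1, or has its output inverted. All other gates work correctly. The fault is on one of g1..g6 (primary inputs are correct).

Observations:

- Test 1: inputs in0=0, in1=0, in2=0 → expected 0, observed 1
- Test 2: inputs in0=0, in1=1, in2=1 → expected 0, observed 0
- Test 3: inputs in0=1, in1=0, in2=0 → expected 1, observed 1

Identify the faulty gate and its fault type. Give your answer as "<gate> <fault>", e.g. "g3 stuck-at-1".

Fault-free values for test 1 (in0=0, in1=0, in2=0): g1=0, g2=1, g3=1, g4=1, g5=0, g6=0, giving Y=0. Observed 1.
Test 1: faults giving observed 1 are {g2 stuck-at-0, g2 inverted output, g3 stuck-at-0, g3 inverted output, g4 stuck-at-0, g4 inverted output, g6 stuck-at-1, g6 inverted output}.
Test 2 (in0=0, in1=1, in2=1): fault-free g1=0, g2=1, g3=1, g4=1, g5=1, g6=0 → 0; observed 0. Eliminates g3 stuck-at-0, g3 inverted output, g4 stuck-at-0, g4 inverted output, g6 stuck-at-1, g6 inverted output.
Test 3 (in0=1, in1=0, in2=0): fault-free g1=0, g2=0, g3=0, g4=0, g5=0, g6=1 → 1; observed 1. Eliminates g2 inverted output.
Only g2 stuck-at-0 is consistent with every test.

g2 stuck-at-0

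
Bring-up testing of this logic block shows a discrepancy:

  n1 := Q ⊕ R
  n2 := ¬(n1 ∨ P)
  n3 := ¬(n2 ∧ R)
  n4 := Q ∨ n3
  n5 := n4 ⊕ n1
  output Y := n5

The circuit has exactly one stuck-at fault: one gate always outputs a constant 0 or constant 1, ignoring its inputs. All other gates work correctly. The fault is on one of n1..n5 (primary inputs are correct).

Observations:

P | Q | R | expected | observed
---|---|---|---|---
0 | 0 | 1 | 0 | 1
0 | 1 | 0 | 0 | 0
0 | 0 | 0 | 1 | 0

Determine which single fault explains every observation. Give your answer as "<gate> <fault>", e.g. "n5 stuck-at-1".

n3 stuck-at-0

Fault-free values for test 1 (P=0, Q=0, R=1): n1=1, n2=0, n3=1, n4=1, n5=0, giving Y=0. Observed 1.
Test 1: faults giving observed 1 are {n2 stuck-at-1, n3 stuck-at-0, n4 stuck-at-0, n5 stuck-at-1}.
Test 2 (P=0, Q=1, R=0): fault-free n1=1, n2=0, n3=1, n4=1, n5=0 → 0; observed 0. Eliminates n4 stuck-at-0, n5 stuck-at-1.
Test 3 (P=0, Q=0, R=0): fault-free n1=0, n2=1, n3=1, n4=1, n5=1 → 1; observed 0. Eliminates n2 stuck-at-1.
Only n3 stuck-at-0 is consistent with every test.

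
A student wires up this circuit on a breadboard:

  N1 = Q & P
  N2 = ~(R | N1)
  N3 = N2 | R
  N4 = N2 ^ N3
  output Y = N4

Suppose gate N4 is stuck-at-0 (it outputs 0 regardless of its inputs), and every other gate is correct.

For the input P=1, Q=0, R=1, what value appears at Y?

Propagate with N4 forced: N1=0, N2=0, N3=1, N4=0 [stuck-at-0].
So Y = 0. (Without the fault it would be 1.)

0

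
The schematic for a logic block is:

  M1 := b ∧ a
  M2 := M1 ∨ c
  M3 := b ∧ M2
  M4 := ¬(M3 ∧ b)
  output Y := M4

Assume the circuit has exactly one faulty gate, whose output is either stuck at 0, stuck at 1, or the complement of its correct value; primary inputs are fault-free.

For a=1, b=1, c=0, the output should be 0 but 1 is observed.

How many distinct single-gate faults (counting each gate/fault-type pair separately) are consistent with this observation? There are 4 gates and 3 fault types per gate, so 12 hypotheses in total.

Fault-free: M1=1, M2=1, M3=1, M4=0 → 0. Observed 1.
  M1 stuck-at-0: output 1 ✓
  M1 stuck-at-1: output 0 ✗
  M1 inverted output: output 1 ✓
  M2 stuck-at-0: output 1 ✓
  M2 stuck-at-1: output 0 ✗
  M2 inverted output: output 1 ✓
  M3 stuck-at-0: output 1 ✓
  M3 stuck-at-1: output 0 ✗
  M3 inverted output: output 1 ✓
  M4 stuck-at-0: output 0 ✗
  M4 stuck-at-1: output 1 ✓
  M4 inverted output: output 1 ✓
Consistent faults: {M1 stuck-at-0, M1 inverted output, M2 stuck-at-0, M2 inverted output, M3 stuck-at-0, M3 inverted output, M4 stuck-at-1, M4 inverted output} — 8 in all.

8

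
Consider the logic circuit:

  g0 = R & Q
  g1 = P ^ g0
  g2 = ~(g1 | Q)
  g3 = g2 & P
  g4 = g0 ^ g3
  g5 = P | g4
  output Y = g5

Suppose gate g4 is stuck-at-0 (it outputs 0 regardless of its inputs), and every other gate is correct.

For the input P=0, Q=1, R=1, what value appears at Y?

Propagate with g4 forced: g0=1, g1=1, g2=0, g3=0, g4=0 [stuck-at-0], g5=0.
So Y = 0. (Without the fault it would be 1.)

0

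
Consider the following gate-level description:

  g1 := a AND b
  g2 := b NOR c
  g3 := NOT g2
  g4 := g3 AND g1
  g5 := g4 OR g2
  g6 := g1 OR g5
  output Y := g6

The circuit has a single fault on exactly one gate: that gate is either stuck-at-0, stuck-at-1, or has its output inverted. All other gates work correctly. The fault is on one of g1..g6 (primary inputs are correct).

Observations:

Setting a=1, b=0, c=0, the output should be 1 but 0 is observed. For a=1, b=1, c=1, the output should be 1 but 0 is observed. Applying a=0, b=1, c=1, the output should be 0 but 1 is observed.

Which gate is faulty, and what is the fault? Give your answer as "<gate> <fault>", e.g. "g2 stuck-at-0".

Fault-free values for test 1 (a=1, b=0, c=0): g1=0, g2=1, g3=0, g4=0, g5=1, g6=1, giving Y=1. Observed 0.
Test 1: faults giving observed 0 are {g2 stuck-at-0, g2 inverted output, g5 stuck-at-0, g5 inverted output, g6 stuck-at-0, g6 inverted output}.
Test 2 (a=1, b=1, c=1): fault-free g1=1, g2=0, g3=1, g4=1, g5=1, g6=1 → 1; observed 0. Eliminates g2 stuck-at-0, g2 inverted output, g5 stuck-at-0, g5 inverted output.
Test 3 (a=0, b=1, c=1): fault-free g1=0, g2=0, g3=1, g4=0, g5=0, g6=0 → 0; observed 1. Eliminates g6 stuck-at-0.
Only g6 inverted output is consistent with every test.

g6 inverted output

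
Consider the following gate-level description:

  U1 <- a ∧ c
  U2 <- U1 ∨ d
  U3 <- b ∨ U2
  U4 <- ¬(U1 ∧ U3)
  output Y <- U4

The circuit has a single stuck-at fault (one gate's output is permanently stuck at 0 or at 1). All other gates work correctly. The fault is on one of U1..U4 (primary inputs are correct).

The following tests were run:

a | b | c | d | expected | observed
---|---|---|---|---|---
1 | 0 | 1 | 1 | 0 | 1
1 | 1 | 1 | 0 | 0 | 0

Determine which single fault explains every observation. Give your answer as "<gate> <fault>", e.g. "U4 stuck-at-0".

Fault-free values for test 1 (a=1, b=0, c=1, d=1): U1=1, U2=1, U3=1, U4=0, giving Y=0. Observed 1.
Test 1: faults giving observed 1 are {U1 stuck-at-0, U2 stuck-at-0, U3 stuck-at-0, U4 stuck-at-1}.
Test 2 (a=1, b=1, c=1, d=0): fault-free U1=1, U2=1, U3=1, U4=0 → 0; observed 0. Eliminates U1 stuck-at-0, U3 stuck-at-0, U4 stuck-at-1.
Only U2 stuck-at-0 is consistent with every test.

U2 stuck-at-0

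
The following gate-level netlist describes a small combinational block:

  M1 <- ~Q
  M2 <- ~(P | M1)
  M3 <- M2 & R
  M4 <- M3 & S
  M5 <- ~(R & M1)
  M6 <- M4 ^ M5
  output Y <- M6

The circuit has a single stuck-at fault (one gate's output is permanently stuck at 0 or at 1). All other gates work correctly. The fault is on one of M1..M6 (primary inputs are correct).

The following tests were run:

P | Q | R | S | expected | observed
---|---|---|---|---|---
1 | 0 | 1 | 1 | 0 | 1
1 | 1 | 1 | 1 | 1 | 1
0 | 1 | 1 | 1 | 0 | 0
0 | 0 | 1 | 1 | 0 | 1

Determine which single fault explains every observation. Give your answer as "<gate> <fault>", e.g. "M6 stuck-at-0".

M5 stuck-at-1

Fault-free values for test 1 (P=1, Q=0, R=1, S=1): M1=1, M2=0, M3=0, M4=0, M5=0, M6=0, giving Y=0. Observed 1.
Test 1: faults giving observed 1 are {M1 stuck-at-0, M2 stuck-at-1, M3 stuck-at-1, M4 stuck-at-1, M5 stuck-at-1, M6 stuck-at-1}.
Test 2 (P=1, Q=1, R=1, S=1): fault-free M1=0, M2=0, M3=0, M4=0, M5=1, M6=1 → 1; observed 1. Eliminates M2 stuck-at-1, M3 stuck-at-1, M4 stuck-at-1.
Test 3 (P=0, Q=1, R=1, S=1): fault-free M1=0, M2=1, M3=1, M4=1, M5=1, M6=0 → 0; observed 0. Eliminates M6 stuck-at-1.
Test 4 (P=0, Q=0, R=1, S=1): fault-free M1=1, M2=0, M3=0, M4=0, M5=0, M6=0 → 0; observed 1. Eliminates M1 stuck-at-0.
Only M5 stuck-at-1 is consistent with every test.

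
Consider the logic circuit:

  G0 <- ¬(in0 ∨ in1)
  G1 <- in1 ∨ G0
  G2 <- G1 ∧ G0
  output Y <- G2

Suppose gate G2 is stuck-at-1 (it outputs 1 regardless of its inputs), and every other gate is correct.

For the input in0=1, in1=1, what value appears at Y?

1

Propagate with G2 forced: G0=0, G1=1, G2=1 [stuck-at-1].
So Y = 1. (Without the fault it would be 0.)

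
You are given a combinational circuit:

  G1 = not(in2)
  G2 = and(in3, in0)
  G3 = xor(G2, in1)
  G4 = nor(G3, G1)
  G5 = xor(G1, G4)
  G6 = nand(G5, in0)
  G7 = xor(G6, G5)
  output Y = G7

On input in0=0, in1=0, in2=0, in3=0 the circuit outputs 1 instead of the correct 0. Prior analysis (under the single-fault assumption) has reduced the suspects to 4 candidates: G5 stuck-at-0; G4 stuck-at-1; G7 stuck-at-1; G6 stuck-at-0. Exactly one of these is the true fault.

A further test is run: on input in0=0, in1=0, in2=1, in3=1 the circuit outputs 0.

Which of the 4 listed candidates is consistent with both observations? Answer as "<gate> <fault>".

G4 stuck-at-1

Evaluate each candidate on input in0=0, in1=0, in2=1, in3=1:
  G5 stuck-at-0: G1=0, G2=0, G3=0, G4=1, G5=0 [stuck-at-0], G6=1, G7=1 → 1 — eliminated
  G4 stuck-at-1: G1=0, G2=0, G3=0, G4=1 [stuck-at-1], G5=1, G6=1, G7=0 → 0 — matches
  G7 stuck-at-1: G1=0, G2=0, G3=0, G4=1, G5=1, G6=1, G7=1 [stuck-at-1] → 1 — eliminated
  G6 stuck-at-0: G1=0, G2=0, G3=0, G4=1, G5=1, G6=0 [stuck-at-0], G7=1 → 1 — eliminated
Only G4 stuck-at-1 reproduces the observed 0.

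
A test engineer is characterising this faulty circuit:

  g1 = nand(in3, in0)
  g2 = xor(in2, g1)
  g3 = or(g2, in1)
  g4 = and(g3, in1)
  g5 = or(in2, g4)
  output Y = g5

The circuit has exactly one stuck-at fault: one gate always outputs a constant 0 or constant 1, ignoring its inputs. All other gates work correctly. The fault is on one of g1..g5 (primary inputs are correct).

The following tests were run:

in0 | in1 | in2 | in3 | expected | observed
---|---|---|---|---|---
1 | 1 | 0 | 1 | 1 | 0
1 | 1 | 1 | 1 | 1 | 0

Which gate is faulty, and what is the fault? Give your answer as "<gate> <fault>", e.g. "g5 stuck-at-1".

Fault-free values for test 1 (in0=1, in1=1, in2=0, in3=1): g1=0, g2=0, g3=1, g4=1, g5=1, giving Y=1. Observed 0.
Test 1: faults giving observed 0 are {g3 stuck-at-0, g4 stuck-at-0, g5 stuck-at-0}.
Test 2 (in0=1, in1=1, in2=1, in3=1): fault-free g1=0, g2=1, g3=1, g4=1, g5=1 → 1; observed 0. Eliminates g3 stuck-at-0, g4 stuck-at-0.
Only g5 stuck-at-0 is consistent with every test.

g5 stuck-at-0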